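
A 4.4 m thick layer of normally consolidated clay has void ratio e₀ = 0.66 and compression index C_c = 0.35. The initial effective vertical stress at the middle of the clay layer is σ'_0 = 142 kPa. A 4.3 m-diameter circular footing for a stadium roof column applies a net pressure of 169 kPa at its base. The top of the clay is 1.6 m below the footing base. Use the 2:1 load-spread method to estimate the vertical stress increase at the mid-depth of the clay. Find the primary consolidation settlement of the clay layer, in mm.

S_c ≈ 117 mm

Mid-depth of clay below the footing base: z = 1.6 + 4.4/2 = 3.8 m.
Stress increase at mid-clay by the 2:1 spreading method:
Δσ ≈ qD²/(D+z)² = 169×4.3²/(4.3+3.8)² = 47.627 kPa
Final effective stress: σ'_f = σ'_0 + Δσ = 142 + 47.627 = 189.63 kPa.
Normally consolidated clay, so the full stress increment lies on the virgin compression line:
S_c = C_c·H/(1+e₀)·log₁₀(σ'_f/σ'_0) = 0.35×4.4/(1+0.66)×log₁₀(189.63/142)
    = 0.92771 × 0.12562 = 0.1165 m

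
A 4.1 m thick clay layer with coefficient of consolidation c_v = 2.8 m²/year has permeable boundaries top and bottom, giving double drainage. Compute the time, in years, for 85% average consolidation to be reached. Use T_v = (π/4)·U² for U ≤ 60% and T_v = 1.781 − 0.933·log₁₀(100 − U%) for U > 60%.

t ≈ 1.03 years

Drainage path length: H_d = H/2 = 2.05 m (double drainage).
U > 60%: T_v = 1.781 − 0.933·log₁₀(100 − 85) = 0.68371.
t = T_v·H_d²/c_v = 0.68371×2.05²/2.8 = 1.026 years.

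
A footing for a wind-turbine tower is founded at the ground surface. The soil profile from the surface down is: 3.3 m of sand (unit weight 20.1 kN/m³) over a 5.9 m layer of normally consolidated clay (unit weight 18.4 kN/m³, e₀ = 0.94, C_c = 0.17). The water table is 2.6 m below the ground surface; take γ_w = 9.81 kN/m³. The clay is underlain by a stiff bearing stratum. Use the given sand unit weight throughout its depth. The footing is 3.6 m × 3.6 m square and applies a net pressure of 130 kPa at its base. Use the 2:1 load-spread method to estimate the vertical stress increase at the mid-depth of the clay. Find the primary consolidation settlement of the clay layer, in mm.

S_c ≈ 41.8 mm

Mid-depth of clay below the ground surface: z = 3.3 + 5.9/2 = 6.25 m.
Total vertical stress at mid-clay: σ_v = 20.1×3.3 + 18.4×2.95 = 120.61 kPa.
Pore pressure: u = 9.81×(6.25 − 2.6) = 35.806 kPa.
Initial effective stress: σ'_0 = σ_v − u = 120.61 − 35.806 = 84.804 kPa.
Stress increase at mid-clay by the 2:1 spreading method:
Δσ = qBL/((B+z)(L+z)) = 130×3.6×3.6/((3.6+6.25)(3.6+6.25)) = 17.365 kPa
Final effective stress: σ'_f = σ'_0 + Δσ = 84.804 + 17.365 = 102.17 kPa.
Normally consolidated clay, so the full stress increment lies on the virgin compression line:
S_c = C_c·H/(1+e₀)·log₁₀(σ'_f/σ'_0) = 0.17×5.9/(1+0.94)×log₁₀(102.17/84.804)
    = 0.51701 × 0.080907 = 0.04183 m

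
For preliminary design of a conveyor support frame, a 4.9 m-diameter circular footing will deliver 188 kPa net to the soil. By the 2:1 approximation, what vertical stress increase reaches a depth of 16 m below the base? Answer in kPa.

Δσ_z ≈ 10.3 kPa

By the 2:1 method the load spreads at 1 horizontal : 2 vertical, so at depth z the loaded area has grown by z in each plan dimension:
Δσ ≈ qD²/(D+z)² = 188×4.9²/(4.9+16)² = 10.334 kPa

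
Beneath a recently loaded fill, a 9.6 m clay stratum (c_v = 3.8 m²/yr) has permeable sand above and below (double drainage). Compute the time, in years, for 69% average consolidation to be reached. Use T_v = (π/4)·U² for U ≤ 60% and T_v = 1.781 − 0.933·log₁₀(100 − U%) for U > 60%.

t ≈ 2.36 years

Drainage path length: H_d = H/2 = 4.8 m (double drainage).
U > 60%: T_v = 1.781 − 0.933·log₁₀(100 − 69) = 0.38956.
t = T_v·H_d²/c_v = 0.38956×4.8²/3.8 = 2.362 years.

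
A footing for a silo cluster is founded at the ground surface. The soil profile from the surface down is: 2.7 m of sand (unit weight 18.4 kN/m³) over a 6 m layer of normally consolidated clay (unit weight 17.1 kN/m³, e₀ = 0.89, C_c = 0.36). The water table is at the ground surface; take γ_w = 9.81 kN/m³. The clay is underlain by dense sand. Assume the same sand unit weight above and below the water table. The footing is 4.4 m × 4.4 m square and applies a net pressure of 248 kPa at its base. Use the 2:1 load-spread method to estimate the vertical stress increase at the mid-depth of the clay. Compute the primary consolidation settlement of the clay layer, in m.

Mid-depth of clay below the ground surface: z = 2.7 + 6/2 = 5.7 m.
Total vertical stress at mid-clay: σ_v = 18.4×2.7 + 17.1×3 = 100.98 kPa.
Pore pressure: u = 9.81×(5.7 − 0) = 55.917 kPa.
Initial effective stress: σ'_0 = σ_v − u = 100.98 − 55.917 = 45.063 kPa.
Stress increase at mid-clay by the 2:1 spreading method:
Δσ = qBL/((B+z)(L+z)) = 248×4.4×4.4/((4.4+5.7)(4.4+5.7)) = 47.067 kPa
Final effective stress: σ'_f = σ'_0 + Δσ = 45.063 + 47.067 = 92.13 kPa.
Normally consolidated clay, so the full stress increment lies on the virgin compression line:
S_c = C_c·H/(1+e₀)·log₁₀(σ'_f/σ'_0) = 0.36×6/(1+0.89)×log₁₀(92.13/45.063)
    = 1.1429 × 0.31058 = 0.355 m

S_c ≈ 0.355 m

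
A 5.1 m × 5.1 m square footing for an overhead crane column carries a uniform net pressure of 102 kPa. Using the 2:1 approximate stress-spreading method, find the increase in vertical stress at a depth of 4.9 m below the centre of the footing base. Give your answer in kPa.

Δσ_z ≈ 26.5 kPa

By the 2:1 method the load spreads at 1 horizontal : 2 vertical, so at depth z the loaded area has grown by z in each plan dimension:
Δσ = qBL/((B+z)(L+z)) = 102×5.1×5.1/((5.1+4.9)(5.1+4.9)) = 26.53 kPa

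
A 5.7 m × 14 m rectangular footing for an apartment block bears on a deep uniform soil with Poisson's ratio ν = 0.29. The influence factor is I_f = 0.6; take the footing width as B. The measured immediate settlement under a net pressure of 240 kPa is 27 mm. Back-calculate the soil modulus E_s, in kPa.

E_s ≈ 27800 kPa

S_e = q·B·(1−ν²)/E_s · I_f  ⇒  E_s = q·B·(1−ν²)·I_f / S_e.
E_s = 240 × 5.7 × 0.9159 × 0.6 / 0.027 = 27840 kPa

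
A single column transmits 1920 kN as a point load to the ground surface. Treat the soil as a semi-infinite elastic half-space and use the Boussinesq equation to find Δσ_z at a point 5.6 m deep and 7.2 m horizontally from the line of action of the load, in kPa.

Δσ_z ≈ 2.55 kPa

Boussinesq vertical stress below a point load on an elastic half-space:
Δσ_z = 3P/(2πz²) · [1 + (r/z)²]^(−5/2)
r/z = 7.2/5.6 = 1.2857; [1+(r/z)²]^(−5/2) = 0.087223.
Δσ_z = 3×1920/(2π×5.6²) × 0.087223 = 29.233 × 0.087223 = 2.55 kPa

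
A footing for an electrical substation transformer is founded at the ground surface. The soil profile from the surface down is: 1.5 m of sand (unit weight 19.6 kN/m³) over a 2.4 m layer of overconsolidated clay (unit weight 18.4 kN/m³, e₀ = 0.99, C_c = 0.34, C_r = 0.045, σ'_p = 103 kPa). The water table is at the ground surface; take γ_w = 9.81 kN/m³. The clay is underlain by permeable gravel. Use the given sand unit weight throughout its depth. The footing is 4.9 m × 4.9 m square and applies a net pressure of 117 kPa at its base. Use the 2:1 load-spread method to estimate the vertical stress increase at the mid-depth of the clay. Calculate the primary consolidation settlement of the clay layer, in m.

S_c ≈ 0.0255 m

Mid-depth of clay below the ground surface: z = 1.5 + 2.4/2 = 2.7 m.
Total vertical stress at mid-clay: σ_v = 19.6×1.5 + 18.4×1.2 = 51.48 kPa.
Pore pressure: u = 9.81×(2.7 − 0) = 26.487 kPa.
Initial effective stress: σ'_0 = σ_v − u = 51.48 − 26.487 = 24.993 kPa.
Stress increase at mid-clay by the 2:1 spreading method:
Δσ = qBL/((B+z)(L+z)) = 117×4.9×4.9/((4.9+2.7)(4.9+2.7)) = 48.635 kPa
Final effective stress: σ'_f = 24.993 + 48.635 = 73.628 kPa.
σ'_f = 73.628 ≤ σ'_p = 103 kPa, so the clay remains overconsolidated and only the recompression index applies:
S_c = C_r·H/(1+e₀)·log₁₀(σ'_f/σ'_0) = 0.045×2.4/1.99×log₁₀(73.628/24.993)
    = 0.05427 × 0.46922 = 0.02546 m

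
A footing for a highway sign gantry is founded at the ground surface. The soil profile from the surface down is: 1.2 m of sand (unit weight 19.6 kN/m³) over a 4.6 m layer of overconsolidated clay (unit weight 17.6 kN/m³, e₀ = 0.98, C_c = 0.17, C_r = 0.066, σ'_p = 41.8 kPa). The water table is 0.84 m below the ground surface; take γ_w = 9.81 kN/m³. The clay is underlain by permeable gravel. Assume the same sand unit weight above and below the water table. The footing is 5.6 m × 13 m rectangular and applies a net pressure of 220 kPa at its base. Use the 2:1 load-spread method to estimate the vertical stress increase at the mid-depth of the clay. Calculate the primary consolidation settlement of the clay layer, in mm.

S_c ≈ 219 mm

Mid-depth of clay below the ground surface: z = 1.2 + 4.6/2 = 3.5 m.
Total vertical stress at mid-clay: σ_v = 19.6×1.2 + 17.6×2.3 = 64 kPa.
Pore pressure: u = 9.81×(3.5 − 0.84) = 26.095 kPa.
Initial effective stress: σ'_0 = σ_v − u = 64 − 26.095 = 37.905 kPa.
Stress increase at mid-clay by the 2:1 spreading method:
Δσ = qBL/((B+z)(L+z)) = 220×5.6×13/((5.6+3.5)(13+3.5)) = 106.67 kPa
Final effective stress: σ'_f = 37.905 + 106.67 = 144.57 kPa.
σ'_f = 144.57 > σ'_p = 41.8 kPa, so the stress path crosses the preconsolidation pressure — recompression up to σ'_p, then virgin compression beyond:
S_c = H/(1+e₀)·[C_r·log₁₀(σ'_p/σ'_0) + C_c·log₁₀(σ'_f/σ'_p)]
    = 4.6/1.98 × [0.066×log₁₀(41.8/37.905) + 0.17×log₁₀(144.57/41.8)]
    = 2.3232 × [0.0028037 + 0.091613] = 0.2193 m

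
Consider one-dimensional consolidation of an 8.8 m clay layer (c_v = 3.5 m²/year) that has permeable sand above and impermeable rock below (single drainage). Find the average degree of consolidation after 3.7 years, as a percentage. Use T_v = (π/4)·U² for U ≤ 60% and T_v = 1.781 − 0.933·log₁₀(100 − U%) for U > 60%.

U ≈ 46.1 %

Drainage path length: H_d = H = 8.8 m (single drainage).
T_v = c_v·t/H_d² = 3.5×3.7/8.8² = 0.16723.
T_v = 0.16723 corresponds to the U ≤ 60% branch:
U = √(4T_v/π) = 0.4614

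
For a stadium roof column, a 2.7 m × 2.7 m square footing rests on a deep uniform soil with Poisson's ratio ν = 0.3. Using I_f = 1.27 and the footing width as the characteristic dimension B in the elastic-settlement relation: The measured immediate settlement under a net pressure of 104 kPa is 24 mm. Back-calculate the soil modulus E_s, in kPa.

S_e = q·B·(1−ν²)/E_s · I_f  ⇒  E_s = q·B·(1−ν²)·I_f / S_e.
E_s = 104 × 2.7 × 0.91 × 1.27 / 0.024 = 13520 kPa

E_s ≈ 13500 kPa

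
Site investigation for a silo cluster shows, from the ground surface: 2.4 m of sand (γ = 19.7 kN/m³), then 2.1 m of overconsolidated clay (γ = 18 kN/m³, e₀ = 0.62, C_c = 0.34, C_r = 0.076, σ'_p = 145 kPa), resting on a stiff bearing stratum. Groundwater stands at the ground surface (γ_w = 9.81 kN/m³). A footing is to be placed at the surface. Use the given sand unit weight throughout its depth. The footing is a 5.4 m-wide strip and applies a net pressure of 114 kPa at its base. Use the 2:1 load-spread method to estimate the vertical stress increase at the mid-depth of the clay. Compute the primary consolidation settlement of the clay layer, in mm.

S_c ≈ 49.1 mm

Mid-depth of clay below the ground surface: z = 2.4 + 2.1/2 = 3.45 m.
Total vertical stress at mid-clay: σ_v = 19.7×2.4 + 18×1.05 = 66.18 kPa.
Pore pressure: u = 9.81×(3.45 − 0) = 33.845 kPa.
Initial effective stress: σ'_0 = σ_v − u = 66.18 − 33.845 = 32.335 kPa.
Stress increase at mid-clay by the 2:1 spreading method:
Δσ = qB/(B+z) = 114×5.4/(5.4+3.45) = 69.559 kPa
Final effective stress: σ'_f = 32.335 + 69.559 = 101.89 kPa.
σ'_f = 101.89 ≤ σ'_p = 145 kPa, so the clay remains overconsolidated and only the recompression index applies:
S_c = C_r·H/(1+e₀)·log₁₀(σ'_f/σ'_0) = 0.076×2.1/1.62×log₁₀(101.89/32.335)
    = 0.098519 × 0.49846 = 0.04911 m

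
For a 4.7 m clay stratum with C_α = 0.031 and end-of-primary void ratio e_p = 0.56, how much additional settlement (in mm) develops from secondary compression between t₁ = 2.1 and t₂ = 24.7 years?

S_s ≈ 100 mm

Secondary compression: S_s = C_α·H/(1+e_p)·log₁₀(t₂/t₁)
S_s = 0.031×4.7/(1+0.56)×log₁₀(24.7/2.1)
    = 0.0934 × 1.07 = 0.09998 m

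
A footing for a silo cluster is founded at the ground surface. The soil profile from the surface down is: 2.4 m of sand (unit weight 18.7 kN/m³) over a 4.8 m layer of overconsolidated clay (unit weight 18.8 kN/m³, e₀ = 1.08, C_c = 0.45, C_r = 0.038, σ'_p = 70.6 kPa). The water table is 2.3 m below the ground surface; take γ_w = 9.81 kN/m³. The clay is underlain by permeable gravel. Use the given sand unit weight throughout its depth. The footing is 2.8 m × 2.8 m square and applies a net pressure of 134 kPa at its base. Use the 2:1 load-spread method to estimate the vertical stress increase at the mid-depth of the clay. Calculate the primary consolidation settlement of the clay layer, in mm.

S_c ≈ 79.4 mm

Mid-depth of clay below the ground surface: z = 2.4 + 4.8/2 = 4.8 m.
Total vertical stress at mid-clay: σ_v = 18.7×2.4 + 18.8×2.4 = 90 kPa.
Pore pressure: u = 9.81×(4.8 − 2.3) = 24.525 kPa.
Initial effective stress: σ'_0 = σ_v − u = 90 − 24.525 = 65.475 kPa.
Stress increase at mid-clay by the 2:1 spreading method:
Δσ = qBL/((B+z)(L+z)) = 134×2.8×2.8/((2.8+4.8)(2.8+4.8)) = 18.188 kPa
Final effective stress: σ'_f = 65.475 + 18.188 = 83.663 kPa.
σ'_f = 83.663 > σ'_p = 70.6 kPa, so the stress path crosses the preconsolidation pressure — recompression up to σ'_p, then virgin compression beyond:
S_c = H/(1+e₀)·[C_r·log₁₀(σ'_p/σ'_0) + C_c·log₁₀(σ'_f/σ'_p)]
    = 4.8/2.08 × [0.038×log₁₀(70.6/65.475) + 0.45×log₁₀(83.663/70.6)]
    = 2.3077 × [0.0012437 + 0.033178] = 0.07943 m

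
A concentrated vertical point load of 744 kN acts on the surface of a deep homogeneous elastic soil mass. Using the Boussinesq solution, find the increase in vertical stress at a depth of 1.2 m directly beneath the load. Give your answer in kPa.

Boussinesq vertical stress below a point load on an elastic half-space:
Δσ_z = 3P/(2πz²) · [1 + (r/z)²]^(−5/2)
r/z = 0/1.2 = 0; [1+(r/z)²]^(−5/2) = 1.
Δσ_z = 3×744/(2π×1.2²) × 1 = 246.69 × 1 = 246.7 kPa

Δσ_z ≈ 247 kPa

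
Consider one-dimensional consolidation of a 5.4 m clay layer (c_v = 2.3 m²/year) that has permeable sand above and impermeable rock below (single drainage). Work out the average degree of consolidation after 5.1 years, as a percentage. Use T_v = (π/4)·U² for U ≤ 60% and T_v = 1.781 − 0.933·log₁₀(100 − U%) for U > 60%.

U ≈ 70 %

Drainage path length: H_d = H = 5.4 m (single drainage).
T_v = c_v·t/H_d² = 2.3×5.1/5.4² = 0.40226.
T_v = 0.40226 corresponds to the U > 60% branch:
U = 1 − 10^((1.781 − T_v)/0.933)/100 = 0.6996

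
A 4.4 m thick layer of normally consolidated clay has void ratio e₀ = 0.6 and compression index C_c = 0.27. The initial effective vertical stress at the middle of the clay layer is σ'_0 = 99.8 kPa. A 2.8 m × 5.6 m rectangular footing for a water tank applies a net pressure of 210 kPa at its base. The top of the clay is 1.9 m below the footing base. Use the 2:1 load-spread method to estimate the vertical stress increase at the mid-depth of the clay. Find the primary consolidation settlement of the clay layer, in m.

S_c ≈ 0.129 m

Mid-depth of clay below the footing base: z = 1.9 + 4.4/2 = 4.1 m.
Stress increase at mid-clay by the 2:1 spreading method:
Δσ = qBL/((B+z)(L+z)) = 210×2.8×5.6/((2.8+4.1)(5.6+4.1)) = 49.198 kPa
Final effective stress: σ'_f = σ'_0 + Δσ = 99.8 + 49.198 = 149 kPa.
Normally consolidated clay, so the full stress increment lies on the virgin compression line:
S_c = C_c·H/(1+e₀)·log₁₀(σ'_f/σ'_0) = 0.27×4.4/(1+0.6)×log₁₀(149/99.8)
    = 0.7425 × 0.17406 = 0.1292 m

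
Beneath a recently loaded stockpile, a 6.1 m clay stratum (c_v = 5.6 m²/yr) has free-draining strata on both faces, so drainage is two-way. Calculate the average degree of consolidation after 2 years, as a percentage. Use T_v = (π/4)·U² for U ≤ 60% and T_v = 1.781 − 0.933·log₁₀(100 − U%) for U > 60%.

U ≈ 95.8 %

Drainage path length: H_d = H/2 = 3.05 m (double drainage).
T_v = c_v·t/H_d² = 5.6×2/3.05² = 1.204.
T_v = 1.204 corresponds to the U > 60% branch:
U = 1 − 10^((1.781 − T_v)/0.933)/100 = 0.9585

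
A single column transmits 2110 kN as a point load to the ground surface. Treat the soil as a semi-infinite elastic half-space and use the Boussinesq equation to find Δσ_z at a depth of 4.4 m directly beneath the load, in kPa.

Boussinesq vertical stress below a point load on an elastic half-space:
Δσ_z = 3P/(2πz²) · [1 + (r/z)²]^(−5/2)
r/z = 0/4.4 = 0; [1+(r/z)²]^(−5/2) = 1.
Δσ_z = 3×2110/(2π×4.4²) × 1 = 52.038 × 1 = 52.04 kPa

Δσ_z ≈ 52 kPa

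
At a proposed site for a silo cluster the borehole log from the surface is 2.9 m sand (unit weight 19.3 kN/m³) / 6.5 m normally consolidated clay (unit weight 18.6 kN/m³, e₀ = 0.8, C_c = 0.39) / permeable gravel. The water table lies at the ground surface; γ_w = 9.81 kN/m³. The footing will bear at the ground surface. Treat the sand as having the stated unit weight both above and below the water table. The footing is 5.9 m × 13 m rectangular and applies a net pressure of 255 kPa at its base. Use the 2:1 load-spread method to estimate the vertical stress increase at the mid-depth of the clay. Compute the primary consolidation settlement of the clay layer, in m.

Mid-depth of clay below the ground surface: z = 2.9 + 6.5/2 = 6.15 m.
Total vertical stress at mid-clay: σ_v = 19.3×2.9 + 18.6×3.25 = 116.42 kPa.
Pore pressure: u = 9.81×(6.15 − 0) = 60.332 kPa.
Initial effective stress: σ'_0 = σ_v − u = 116.42 − 60.332 = 56.088 kPa.
Stress increase at mid-clay by the 2:1 spreading method:
Δσ = qBL/((B+z)(L+z)) = 255×5.9×13/((5.9+6.15)(13+6.15)) = 84.758 kPa
Final effective stress: σ'_f = σ'_0 + Δσ = 56.088 + 84.758 = 140.85 kPa.
Normally consolidated clay, so the full stress increment lies on the virgin compression line:
S_c = C_c·H/(1+e₀)·log₁₀(σ'_f/σ'_0) = 0.39×6.5/(1+0.8)×log₁₀(140.85/56.088)
    = 1.4083 × 0.39989 = 0.5632 m

S_c ≈ 0.563 m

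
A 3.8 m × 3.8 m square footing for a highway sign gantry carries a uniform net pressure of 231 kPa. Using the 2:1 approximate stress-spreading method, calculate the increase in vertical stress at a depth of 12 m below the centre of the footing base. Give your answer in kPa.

By the 2:1 method the load spreads at 1 horizontal : 2 vertical, so at depth z the loaded area has grown by z in each plan dimension:
Δσ = qBL/((B+z)(L+z)) = 231×3.8×3.8/((3.8+12)(3.8+12)) = 13.362 kPa

Δσ_z ≈ 13.4 kPa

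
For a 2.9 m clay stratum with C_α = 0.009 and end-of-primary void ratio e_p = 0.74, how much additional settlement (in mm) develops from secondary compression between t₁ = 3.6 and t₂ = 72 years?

S_s ≈ 19.5 mm

Secondary compression: S_s = C_α·H/(1+e_p)·log₁₀(t₂/t₁)
S_s = 0.009×2.9/(1+0.74)×log₁₀(72/3.6)
    = 0.015 × 1.301 = 0.01952 m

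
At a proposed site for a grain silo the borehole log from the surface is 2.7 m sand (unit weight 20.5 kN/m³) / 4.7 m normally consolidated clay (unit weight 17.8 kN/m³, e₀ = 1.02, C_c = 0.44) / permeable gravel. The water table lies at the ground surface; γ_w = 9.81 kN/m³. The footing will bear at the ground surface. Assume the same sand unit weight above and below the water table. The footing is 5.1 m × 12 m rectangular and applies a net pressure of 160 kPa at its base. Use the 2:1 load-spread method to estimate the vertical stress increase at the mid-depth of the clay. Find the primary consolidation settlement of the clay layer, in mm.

S_c ≈ 348 mm

Mid-depth of clay below the ground surface: z = 2.7 + 4.7/2 = 5.05 m.
Total vertical stress at mid-clay: σ_v = 20.5×2.7 + 17.8×2.35 = 97.18 kPa.
Pore pressure: u = 9.81×(5.05 − 0) = 49.541 kPa.
Initial effective stress: σ'_0 = σ_v − u = 97.18 − 49.541 = 47.639 kPa.
Stress increase at mid-clay by the 2:1 spreading method:
Δσ = qBL/((B+z)(L+z)) = 160×5.1×12/((5.1+5.05)(12+5.05)) = 56.582 kPa
Final effective stress: σ'_f = σ'_0 + Δσ = 47.639 + 56.582 = 104.22 kPa.
Normally consolidated clay, so the full stress increment lies on the virgin compression line:
S_c = C_c·H/(1+e₀)·log₁₀(σ'_f/σ'_0) = 0.44×4.7/(1+1.02)×log₁₀(104.22/47.639)
    = 1.0238 × 0.33999 = 0.3481 m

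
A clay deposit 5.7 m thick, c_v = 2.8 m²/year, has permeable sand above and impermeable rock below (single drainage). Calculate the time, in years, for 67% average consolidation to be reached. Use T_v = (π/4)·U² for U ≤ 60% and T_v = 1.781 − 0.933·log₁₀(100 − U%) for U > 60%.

Drainage path length: H_d = H = 5.7 m (single drainage).
U > 60%: T_v = 1.781 − 0.933·log₁₀(100 − 67) = 0.36423.
t = T_v·H_d²/c_v = 0.36423×5.7²/2.8 = 4.226 years.

t ≈ 4.23 years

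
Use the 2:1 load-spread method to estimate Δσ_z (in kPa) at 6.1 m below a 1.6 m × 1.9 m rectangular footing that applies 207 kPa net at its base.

By the 2:1 method the load spreads at 1 horizontal : 2 vertical, so at depth z the loaded area has grown by z in each plan dimension:
Δσ = qBL/((B+z)(L+z)) = 207×1.6×1.9/((1.6+6.1)(1.9+6.1)) = 10.216 kPa

Δσ_z ≈ 10.2 kPa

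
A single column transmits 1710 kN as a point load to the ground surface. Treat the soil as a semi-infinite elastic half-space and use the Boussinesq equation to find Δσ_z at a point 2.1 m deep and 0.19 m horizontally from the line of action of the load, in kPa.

Boussinesq vertical stress below a point load on an elastic half-space:
Δσ_z = 3P/(2πz²) · [1 + (r/z)²]^(−5/2)
r/z = 0.19/2.1 = 0.090476; [1+(r/z)²]^(−5/2) = 0.97982.
Δσ_z = 3×1710/(2π×2.1²) × 0.97982 = 185.14 × 0.97982 = 181.4 kPa

Δσ_z ≈ 181 kPa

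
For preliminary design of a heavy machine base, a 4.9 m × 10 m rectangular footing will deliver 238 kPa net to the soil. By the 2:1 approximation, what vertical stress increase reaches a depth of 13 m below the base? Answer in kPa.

By the 2:1 method the load spreads at 1 horizontal : 2 vertical, so at depth z the loaded area has grown by z in each plan dimension:
Δσ = qBL/((B+z)(L+z)) = 238×4.9×10/((4.9+13)(10+13)) = 28.326 kPa

Δσ_z ≈ 28.3 kPa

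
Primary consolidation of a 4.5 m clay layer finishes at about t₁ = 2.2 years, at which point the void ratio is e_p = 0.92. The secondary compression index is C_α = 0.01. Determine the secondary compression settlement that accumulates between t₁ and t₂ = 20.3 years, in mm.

Secondary compression: S_s = C_α·H/(1+e_p)·log₁₀(t₂/t₁)
S_s = 0.01×4.5/(1+0.92)×log₁₀(20.3/2.2)
    = 0.02344 × 0.9651 = 0.02262 m

S_s ≈ 22.6 mm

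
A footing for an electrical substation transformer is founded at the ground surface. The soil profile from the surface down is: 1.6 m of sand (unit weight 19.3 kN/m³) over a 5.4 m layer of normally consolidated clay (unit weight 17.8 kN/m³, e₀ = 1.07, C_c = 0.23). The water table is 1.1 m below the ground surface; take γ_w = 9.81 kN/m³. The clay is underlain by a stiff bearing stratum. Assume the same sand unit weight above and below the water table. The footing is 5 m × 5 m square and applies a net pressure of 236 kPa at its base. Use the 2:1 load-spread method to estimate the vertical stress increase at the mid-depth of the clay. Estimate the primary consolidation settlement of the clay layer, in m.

Mid-depth of clay below the ground surface: z = 1.6 + 5.4/2 = 4.3 m.
Total vertical stress at mid-clay: σ_v = 19.3×1.6 + 17.8×2.7 = 78.94 kPa.
Pore pressure: u = 9.81×(4.3 − 1.1) = 31.392 kPa.
Initial effective stress: σ'_0 = σ_v − u = 78.94 − 31.392 = 47.548 kPa.
Stress increase at mid-clay by the 2:1 spreading method:
Δσ = qBL/((B+z)(L+z)) = 236×5×5/((5+4.3)(5+4.3)) = 68.216 kPa
Final effective stress: σ'_f = σ'_0 + Δσ = 47.548 + 68.216 = 115.76 kPa.
Normally consolidated clay, so the full stress increment lies on the virgin compression line:
S_c = C_c·H/(1+e₀)·log₁₀(σ'_f/σ'_0) = 0.23×5.4/(1+1.07)×log₁₀(115.76/47.548)
    = 0.6 × 0.38643 = 0.2319 m

S_c ≈ 0.232 m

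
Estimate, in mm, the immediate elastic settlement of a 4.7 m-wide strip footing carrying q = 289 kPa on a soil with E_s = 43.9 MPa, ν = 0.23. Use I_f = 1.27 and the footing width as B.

Immediate (elastic) settlement: S_e = q·B·(1−ν²)/E_s · I_f.
E_s = 43.9 MPa = 43900 kPa.
S_e = 289 × 4.7 × (1 − 0.23²) / 43900 × 1.27
    = 289 × 4.7 × 0.9471 / 43900 × 1.27
    = 0.03722 m = 37.22 mm

S_e ≈ 37.2 mm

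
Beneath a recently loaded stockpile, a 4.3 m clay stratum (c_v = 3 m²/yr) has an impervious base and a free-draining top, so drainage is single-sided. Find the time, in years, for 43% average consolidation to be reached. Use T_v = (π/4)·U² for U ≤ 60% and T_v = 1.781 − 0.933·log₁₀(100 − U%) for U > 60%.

t ≈ 0.895 years

Drainage path length: H_d = H = 4.3 m (single drainage).
U ≤ 60%: T_v = (π/4)·U² = (π/4)×0.43² = 0.14522.
t = T_v·H_d²/c_v = 0.14522×4.3²/3 = 0.895 years.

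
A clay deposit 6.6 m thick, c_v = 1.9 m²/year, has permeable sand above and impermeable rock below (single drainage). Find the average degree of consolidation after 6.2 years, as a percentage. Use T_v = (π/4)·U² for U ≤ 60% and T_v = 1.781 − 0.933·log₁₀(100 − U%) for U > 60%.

Drainage path length: H_d = H = 6.6 m (single drainage).
T_v = c_v·t/H_d² = 1.9×6.2/6.6² = 0.27043.
T_v = 0.27043 corresponds to the U ≤ 60% branch:
U = √(4T_v/π) = 0.5868

U ≈ 58.7 %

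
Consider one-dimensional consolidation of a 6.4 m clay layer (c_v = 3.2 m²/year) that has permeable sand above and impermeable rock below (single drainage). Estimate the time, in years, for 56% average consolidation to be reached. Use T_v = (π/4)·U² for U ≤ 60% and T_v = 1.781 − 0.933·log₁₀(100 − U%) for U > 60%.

t ≈ 3.15 years

Drainage path length: H_d = H = 6.4 m (single drainage).
U ≤ 60%: T_v = (π/4)·U² = (π/4)×0.56² = 0.2463.
t = T_v·H_d²/c_v = 0.2463×6.4²/3.2 = 3.153 years.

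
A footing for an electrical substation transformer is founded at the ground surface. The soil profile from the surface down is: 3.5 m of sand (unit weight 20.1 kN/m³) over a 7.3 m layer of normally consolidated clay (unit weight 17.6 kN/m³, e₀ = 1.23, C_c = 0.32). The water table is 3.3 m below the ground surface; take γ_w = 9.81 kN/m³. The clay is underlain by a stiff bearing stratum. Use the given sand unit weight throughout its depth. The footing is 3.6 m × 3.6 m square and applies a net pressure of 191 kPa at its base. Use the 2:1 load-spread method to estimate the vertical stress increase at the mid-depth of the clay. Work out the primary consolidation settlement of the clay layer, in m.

Mid-depth of clay below the ground surface: z = 3.5 + 7.3/2 = 7.15 m.
Total vertical stress at mid-clay: σ_v = 20.1×3.5 + 17.6×3.65 = 134.59 kPa.
Pore pressure: u = 9.81×(7.15 − 3.3) = 37.769 kPa.
Initial effective stress: σ'_0 = σ_v − u = 134.59 − 37.769 = 96.821 kPa.
Stress increase at mid-clay by the 2:1 spreading method:
Δσ = qBL/((B+z)(L+z)) = 191×3.6×3.6/((3.6+7.15)(3.6+7.15)) = 21.42 kPa
Final effective stress: σ'_f = σ'_0 + Δσ = 96.821 + 21.42 = 118.24 kPa.
Normally consolidated clay, so the full stress increment lies on the virgin compression line:
S_c = C_c·H/(1+e₀)·log₁₀(σ'_f/σ'_0) = 0.32×7.3/(1+1.23)×log₁₀(118.24/96.821)
    = 1.0475 × 0.086795 = 0.09092 m

S_c ≈ 0.0909 m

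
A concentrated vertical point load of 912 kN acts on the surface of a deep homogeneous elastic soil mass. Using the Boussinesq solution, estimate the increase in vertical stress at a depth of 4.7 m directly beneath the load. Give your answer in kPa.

Boussinesq vertical stress below a point load on an elastic half-space:
Δσ_z = 3P/(2πz²) · [1 + (r/z)²]^(−5/2)
r/z = 0/4.7 = 0; [1+(r/z)²]^(−5/2) = 1.
Δσ_z = 3×912/(2π×4.7²) × 1 = 19.712 × 1 = 19.71 kPa

Δσ_z ≈ 19.7 kPa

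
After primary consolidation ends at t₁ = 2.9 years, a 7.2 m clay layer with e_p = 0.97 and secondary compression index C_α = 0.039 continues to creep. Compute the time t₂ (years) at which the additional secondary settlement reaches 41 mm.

t₂ ≈ 5.62 years

S_s = C_α·H/(1+e_p)·log₁₀(t₂/t₁) ⇒ log₁₀(t₂/t₁) = S_s·(1+e_p)/(C_α·H).
log₁₀(t₂/t₁) = 0.041 × (1+0.97) / (0.039×7.2) = 0.2876
t₂ = t₁ × 10^0.2876 = 2.9 × 1.939 = 5.624 years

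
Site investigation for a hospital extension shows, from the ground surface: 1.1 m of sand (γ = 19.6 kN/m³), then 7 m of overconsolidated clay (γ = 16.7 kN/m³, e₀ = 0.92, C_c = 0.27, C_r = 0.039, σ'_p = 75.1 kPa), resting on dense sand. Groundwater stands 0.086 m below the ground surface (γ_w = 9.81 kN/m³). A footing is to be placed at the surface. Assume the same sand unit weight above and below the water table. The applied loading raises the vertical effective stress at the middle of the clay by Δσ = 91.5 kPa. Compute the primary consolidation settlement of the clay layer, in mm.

S_c ≈ 271 mm

Mid-depth of clay below the ground surface: z = 1.1 + 7/2 = 4.6 m.
Total vertical stress at mid-clay: σ_v = 19.6×1.1 + 16.7×3.5 = 80.01 kPa.
Pore pressure: u = 9.81×(4.6 − 0.086) = 44.282 kPa.
Initial effective stress: σ'_0 = σ_v − u = 80.01 − 44.282 = 35.728 kPa.
Final effective stress: σ'_f = 35.728 + 91.5 = 127.23 kPa.
σ'_f = 127.23 > σ'_p = 75.1 kPa, so the stress path crosses the preconsolidation pressure — recompression up to σ'_p, then virgin compression beyond:
S_c = H/(1+e₀)·[C_r·log₁₀(σ'_p/σ'_0) + C_c·log₁₀(σ'_f/σ'_p)]
    = 7/1.92 × [0.039×log₁₀(75.1/35.728) + 0.27×log₁₀(127.23/75.1)]
    = 3.6458 × [0.012583 + 0.061816] = 0.2712 m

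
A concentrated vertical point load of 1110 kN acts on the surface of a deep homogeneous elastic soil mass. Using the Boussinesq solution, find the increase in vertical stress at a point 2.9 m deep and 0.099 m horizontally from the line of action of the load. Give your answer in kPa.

Boussinesq vertical stress below a point load on an elastic half-space:
Δσ_z = 3P/(2πz²) · [1 + (r/z)²]^(−5/2)
r/z = 0.099/2.9 = 0.034138; [1+(r/z)²]^(−5/2) = 0.99709.
Δσ_z = 3×1110/(2π×2.9²) × 0.99709 = 63.019 × 0.99709 = 62.84 kPa

Δσ_z ≈ 62.8 kPa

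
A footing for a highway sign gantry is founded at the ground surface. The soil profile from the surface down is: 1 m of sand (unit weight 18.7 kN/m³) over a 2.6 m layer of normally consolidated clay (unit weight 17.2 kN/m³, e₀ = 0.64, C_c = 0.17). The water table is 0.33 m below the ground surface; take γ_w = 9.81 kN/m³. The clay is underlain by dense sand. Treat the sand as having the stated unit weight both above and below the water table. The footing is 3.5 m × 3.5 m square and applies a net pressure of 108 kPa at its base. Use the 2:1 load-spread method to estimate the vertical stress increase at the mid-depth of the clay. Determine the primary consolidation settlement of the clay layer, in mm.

Mid-depth of clay below the ground surface: z = 1 + 2.6/2 = 2.3 m.
Total vertical stress at mid-clay: σ_v = 18.7×1 + 17.2×1.3 = 41.06 kPa.
Pore pressure: u = 9.81×(2.3 − 0.33) = 19.326 kPa.
Initial effective stress: σ'_0 = σ_v − u = 41.06 − 19.326 = 21.734 kPa.
Stress increase at mid-clay by the 2:1 spreading method:
Δσ = qBL/((B+z)(L+z)) = 108×3.5×3.5/((3.5+2.3)(3.5+2.3)) = 39.328 kPa
Final effective stress: σ'_f = σ'_0 + Δσ = 21.734 + 39.328 = 61.062 kPa.
Normally consolidated clay, so the full stress increment lies on the virgin compression line:
S_c = C_c·H/(1+e₀)·log₁₀(σ'_f/σ'_0) = 0.17×2.6/(1+0.64)×log₁₀(61.062/21.734)
    = 0.26951 × 0.44863 = 0.1209 m

S_c ≈ 121 mm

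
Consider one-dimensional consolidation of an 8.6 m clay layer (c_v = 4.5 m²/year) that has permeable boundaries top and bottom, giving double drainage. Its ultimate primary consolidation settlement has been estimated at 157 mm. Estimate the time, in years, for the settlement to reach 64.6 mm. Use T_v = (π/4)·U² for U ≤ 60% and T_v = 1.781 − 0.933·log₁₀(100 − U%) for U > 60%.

t ≈ 0.546 years

Drainage path length: H_d = H/2 = 4.3 m (double drainage).
U = S(t)/S_ult = 64.6/157 = 0.4115.
U ≤ 60%: T_v = (π/4)·U² = (π/4)×0.41146² = 0.13297.
t = T_v·H_d²/c_v = 0.13297×4.3²/4.5 = 0.5464 years.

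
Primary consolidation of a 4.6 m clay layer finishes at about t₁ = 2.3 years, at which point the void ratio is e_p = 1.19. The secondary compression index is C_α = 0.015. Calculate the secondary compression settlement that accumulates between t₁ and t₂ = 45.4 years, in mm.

S_s ≈ 40.8 mm

Secondary compression: S_s = C_α·H/(1+e_p)·log₁₀(t₂/t₁)
S_s = 0.015×4.6/(1+1.19)×log₁₀(45.4/2.3)
    = 0.03151 × 1.295 = 0.04081 m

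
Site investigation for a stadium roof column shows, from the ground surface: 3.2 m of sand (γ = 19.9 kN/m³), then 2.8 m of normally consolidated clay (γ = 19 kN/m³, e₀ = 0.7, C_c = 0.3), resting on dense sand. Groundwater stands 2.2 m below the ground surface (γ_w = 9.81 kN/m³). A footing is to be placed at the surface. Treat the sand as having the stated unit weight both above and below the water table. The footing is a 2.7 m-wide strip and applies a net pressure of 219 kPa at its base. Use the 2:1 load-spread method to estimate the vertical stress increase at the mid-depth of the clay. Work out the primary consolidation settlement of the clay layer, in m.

S_c ≈ 0.171 m

Mid-depth of clay below the ground surface: z = 3.2 + 2.8/2 = 4.6 m.
Total vertical stress at mid-clay: σ_v = 19.9×3.2 + 19×1.4 = 90.28 kPa.
Pore pressure: u = 9.81×(4.6 − 2.2) = 23.544 kPa.
Initial effective stress: σ'_0 = σ_v − u = 90.28 − 23.544 = 66.736 kPa.
Stress increase at mid-clay by the 2:1 spreading method:
Δσ = qB/(B+z) = 219×2.7/(2.7+4.6) = 81 kPa
Final effective stress: σ'_f = σ'_0 + Δσ = 66.736 + 81 = 147.74 kPa.
Normally consolidated clay, so the full stress increment lies on the virgin compression line:
S_c = C_c·H/(1+e₀)·log₁₀(σ'_f/σ'_0) = 0.3×2.8/(1+0.7)×log₁₀(147.74/66.736)
    = 0.49412 × 0.34514 = 0.1705 m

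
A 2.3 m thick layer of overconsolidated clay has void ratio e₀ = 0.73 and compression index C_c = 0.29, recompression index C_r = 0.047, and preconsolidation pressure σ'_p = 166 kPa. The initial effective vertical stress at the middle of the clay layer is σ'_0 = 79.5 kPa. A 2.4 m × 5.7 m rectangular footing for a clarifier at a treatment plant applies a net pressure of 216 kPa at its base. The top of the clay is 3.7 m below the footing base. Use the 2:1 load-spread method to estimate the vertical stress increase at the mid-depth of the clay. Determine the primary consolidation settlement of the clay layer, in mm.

S_c ≈ 10.7 mm

Mid-depth of clay below the footing base: z = 3.7 + 2.3/2 = 4.85 m.
Stress increase at mid-clay by the 2:1 spreading method:
Δσ = qBL/((B+z)(L+z)) = 216×2.4×5.7/((2.4+4.85)(5.7+4.85)) = 38.632 kPa
Final effective stress: σ'_f = 79.5 + 38.632 = 118.13 kPa.
σ'_f = 118.13 ≤ σ'_p = 166 kPa, so the clay remains overconsolidated and only the recompression index applies:
S_c = C_r·H/(1+e₀)·log₁₀(σ'_f/σ'_0) = 0.047×2.3/1.73×log₁₀(118.13/79.5)
    = 0.062486 × 0.17199 = 0.01075 m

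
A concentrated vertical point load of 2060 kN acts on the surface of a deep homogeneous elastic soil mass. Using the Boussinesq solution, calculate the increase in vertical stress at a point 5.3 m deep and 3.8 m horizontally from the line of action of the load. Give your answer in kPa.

Boussinesq vertical stress below a point load on an elastic half-space:
Δσ_z = 3P/(2πz²) · [1 + (r/z)²]^(−5/2)
r/z = 3.8/5.3 = 0.71698; [1+(r/z)²]^(−5/2) = 0.35452.
Δσ_z = 3×2060/(2π×5.3²) × 0.35452 = 35.015 × 0.35452 = 12.41 kPa

Δσ_z ≈ 12.4 kPa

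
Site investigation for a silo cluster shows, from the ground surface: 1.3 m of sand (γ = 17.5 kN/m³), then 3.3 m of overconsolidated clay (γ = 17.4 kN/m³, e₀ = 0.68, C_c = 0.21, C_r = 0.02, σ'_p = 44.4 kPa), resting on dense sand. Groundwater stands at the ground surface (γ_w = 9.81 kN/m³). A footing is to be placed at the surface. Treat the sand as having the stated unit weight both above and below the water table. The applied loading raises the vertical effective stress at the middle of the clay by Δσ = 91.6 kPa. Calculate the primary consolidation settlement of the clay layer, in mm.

S_c ≈ 181 mm

Mid-depth of clay below the ground surface: z = 1.3 + 3.3/2 = 2.95 m.
Total vertical stress at mid-clay: σ_v = 17.5×1.3 + 17.4×1.65 = 51.46 kPa.
Pore pressure: u = 9.81×(2.95 − 0) = 28.94 kPa.
Initial effective stress: σ'_0 = σ_v − u = 51.46 − 28.94 = 22.52 kPa.
Final effective stress: σ'_f = 22.52 + 91.6 = 114.12 kPa.
σ'_f = 114.12 > σ'_p = 44.4 kPa, so the stress path crosses the preconsolidation pressure — recompression up to σ'_p, then virgin compression beyond:
S_c = H/(1+e₀)·[C_r·log₁₀(σ'_p/σ'_0) + C_c·log₁₀(σ'_f/σ'_p)]
    = 3.3/1.68 × [0.02×log₁₀(44.4/22.52) + 0.21×log₁₀(114.12/44.4)]
    = 1.9643 × [0.0058963 + 0.086096] = 0.1807 m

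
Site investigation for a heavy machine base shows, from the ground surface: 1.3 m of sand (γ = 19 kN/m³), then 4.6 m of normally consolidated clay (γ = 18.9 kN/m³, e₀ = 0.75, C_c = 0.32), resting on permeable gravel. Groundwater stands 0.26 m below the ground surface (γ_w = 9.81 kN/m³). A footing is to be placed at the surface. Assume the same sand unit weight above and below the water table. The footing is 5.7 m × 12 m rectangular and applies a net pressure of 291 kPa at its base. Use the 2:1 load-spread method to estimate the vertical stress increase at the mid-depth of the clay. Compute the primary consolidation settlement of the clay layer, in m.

S_c ≈ 0.579 m

Mid-depth of clay below the ground surface: z = 1.3 + 4.6/2 = 3.6 m.
Total vertical stress at mid-clay: σ_v = 19×1.3 + 18.9×2.3 = 68.17 kPa.
Pore pressure: u = 9.81×(3.6 − 0.26) = 32.765 kPa.
Initial effective stress: σ'_0 = σ_v − u = 68.17 − 32.765 = 35.405 kPa.
Stress increase at mid-clay by the 2:1 spreading method:
Δσ = qBL/((B+z)(L+z)) = 291×5.7×12/((5.7+3.6)(12+3.6)) = 137.2 kPa
Final effective stress: σ'_f = σ'_0 + Δσ = 35.405 + 137.2 = 172.6 kPa.
Normally consolidated clay, so the full stress increment lies on the virgin compression line:
S_c = C_c·H/(1+e₀)·log₁₀(σ'_f/σ'_0) = 0.32×4.6/(1+0.75)×log₁₀(172.6/35.405)
    = 0.84114 × 0.68798 = 0.5787 m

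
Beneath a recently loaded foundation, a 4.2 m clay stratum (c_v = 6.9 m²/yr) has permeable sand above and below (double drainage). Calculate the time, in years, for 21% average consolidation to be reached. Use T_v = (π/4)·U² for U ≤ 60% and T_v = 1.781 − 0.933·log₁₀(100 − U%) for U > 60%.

t ≈ 0.0221 years

Drainage path length: H_d = H/2 = 2.1 m (double drainage).
U ≤ 60%: T_v = (π/4)·U² = (π/4)×0.21² = 0.034636.
t = T_v·H_d²/c_v = 0.034636×2.1²/6.9 = 0.02214 years.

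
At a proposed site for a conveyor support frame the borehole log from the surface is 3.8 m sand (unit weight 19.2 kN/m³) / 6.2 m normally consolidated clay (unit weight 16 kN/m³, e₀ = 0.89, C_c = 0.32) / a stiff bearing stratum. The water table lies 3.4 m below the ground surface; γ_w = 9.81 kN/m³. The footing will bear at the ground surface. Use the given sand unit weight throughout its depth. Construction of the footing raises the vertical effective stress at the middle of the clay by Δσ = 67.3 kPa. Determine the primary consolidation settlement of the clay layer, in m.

Mid-depth of clay below the ground surface: z = 3.8 + 6.2/2 = 6.9 m.
Total vertical stress at mid-clay: σ_v = 19.2×3.8 + 16×3.1 = 122.56 kPa.
Pore pressure: u = 9.81×(6.9 − 3.4) = 34.335 kPa.
Initial effective stress: σ'_0 = σ_v − u = 122.56 − 34.335 = 88.225 kPa.
Final effective stress: σ'_f = σ'_0 + Δσ = 88.225 + 67.3 = 155.52 kPa.
Normally consolidated clay, so the full stress increment lies on the virgin compression line:
S_c = C_c·H/(1+e₀)·log₁₀(σ'_f/σ'_0) = 0.32×6.2/(1+0.89)×log₁₀(155.52/88.225)
    = 1.0497 × 0.24619 = 0.2584 m

S_c ≈ 0.258 m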